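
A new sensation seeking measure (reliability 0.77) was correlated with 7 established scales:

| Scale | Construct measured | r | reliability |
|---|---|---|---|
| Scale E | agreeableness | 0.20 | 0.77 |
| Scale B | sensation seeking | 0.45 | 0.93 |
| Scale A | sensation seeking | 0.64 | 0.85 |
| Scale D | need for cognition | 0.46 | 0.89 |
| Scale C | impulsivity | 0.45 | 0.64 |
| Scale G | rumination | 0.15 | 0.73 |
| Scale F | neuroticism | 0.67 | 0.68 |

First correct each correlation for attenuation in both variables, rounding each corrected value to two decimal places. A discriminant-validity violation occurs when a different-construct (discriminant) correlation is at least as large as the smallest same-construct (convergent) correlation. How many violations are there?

3

Disattenuated r (r / √(r_scale · r_new)):
  Scale E (disc): 0.20 / √(0.77·0.77) = 0.26
  Scale B (conv): 0.45 / √(0.93·0.77) = 0.53
  Scale A (conv): 0.64 / √(0.85·0.77) = 0.79
  Scale D (disc): 0.46 / √(0.89·0.77) = 0.56
  Scale C (disc): 0.45 / √(0.64·0.77) = 0.64
  Scale G (disc): 0.15 / √(0.73·0.77) = 0.20
  Scale F (disc): 0.67 / √(0.68·0.77) = 0.93
Smallest convergent = 0.53. Discriminant values: 0.26, 0.56, 0.64, 0.20, 0.93; count ≥ 0.53 → 3.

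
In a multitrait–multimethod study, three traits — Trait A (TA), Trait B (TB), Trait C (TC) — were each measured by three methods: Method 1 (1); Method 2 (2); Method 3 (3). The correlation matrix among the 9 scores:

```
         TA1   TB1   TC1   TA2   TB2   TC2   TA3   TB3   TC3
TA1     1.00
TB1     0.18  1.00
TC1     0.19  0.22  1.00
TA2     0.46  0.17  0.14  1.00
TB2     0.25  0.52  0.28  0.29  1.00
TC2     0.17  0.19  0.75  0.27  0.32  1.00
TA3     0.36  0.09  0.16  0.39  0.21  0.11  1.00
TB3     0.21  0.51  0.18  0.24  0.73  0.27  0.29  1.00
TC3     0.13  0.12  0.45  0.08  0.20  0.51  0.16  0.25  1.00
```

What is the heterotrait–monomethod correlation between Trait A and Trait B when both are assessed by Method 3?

Different traits, same method: r(TA3, TB3) = 0.29.

0.29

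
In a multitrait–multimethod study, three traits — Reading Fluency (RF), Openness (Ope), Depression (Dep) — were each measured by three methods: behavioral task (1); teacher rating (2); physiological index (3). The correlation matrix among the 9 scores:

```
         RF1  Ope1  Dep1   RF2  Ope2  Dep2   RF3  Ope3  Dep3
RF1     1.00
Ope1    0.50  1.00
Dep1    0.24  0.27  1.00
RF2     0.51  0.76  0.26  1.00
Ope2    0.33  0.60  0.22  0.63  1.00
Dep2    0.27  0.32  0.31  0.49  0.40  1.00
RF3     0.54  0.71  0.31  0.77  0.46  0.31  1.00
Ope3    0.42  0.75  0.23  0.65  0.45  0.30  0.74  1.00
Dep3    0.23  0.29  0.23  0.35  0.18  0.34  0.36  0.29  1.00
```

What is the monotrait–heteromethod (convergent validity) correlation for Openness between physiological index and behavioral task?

0.75

Same trait (Ope), different methods: r(Ope3, Ope1) = 0.75.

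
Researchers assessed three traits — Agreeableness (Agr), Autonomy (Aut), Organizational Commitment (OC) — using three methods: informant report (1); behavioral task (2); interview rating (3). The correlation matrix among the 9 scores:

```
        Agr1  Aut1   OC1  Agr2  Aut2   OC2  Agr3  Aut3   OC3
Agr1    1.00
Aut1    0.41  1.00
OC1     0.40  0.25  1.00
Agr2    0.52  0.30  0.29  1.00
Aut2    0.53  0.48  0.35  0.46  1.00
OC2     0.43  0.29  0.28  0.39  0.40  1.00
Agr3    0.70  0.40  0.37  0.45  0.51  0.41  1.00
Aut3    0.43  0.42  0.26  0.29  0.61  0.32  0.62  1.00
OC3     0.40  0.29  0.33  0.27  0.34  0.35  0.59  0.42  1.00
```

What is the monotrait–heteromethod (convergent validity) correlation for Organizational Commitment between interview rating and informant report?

Same trait (OC), different methods: r(OC3, OC1) = 0.33.

0.33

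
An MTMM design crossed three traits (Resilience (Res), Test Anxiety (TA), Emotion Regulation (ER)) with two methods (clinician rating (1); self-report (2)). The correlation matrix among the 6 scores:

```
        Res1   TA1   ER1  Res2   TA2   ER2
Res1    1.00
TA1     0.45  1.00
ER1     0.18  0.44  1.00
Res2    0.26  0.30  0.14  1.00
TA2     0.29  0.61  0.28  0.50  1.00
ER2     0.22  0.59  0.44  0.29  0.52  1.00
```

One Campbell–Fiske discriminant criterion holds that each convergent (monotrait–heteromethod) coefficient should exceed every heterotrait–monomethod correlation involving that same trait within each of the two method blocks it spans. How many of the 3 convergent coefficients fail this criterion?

Each convergent coefficient versus the relevant comparison correlations:
Res (methods 1·2): 0.26 vs {0.45, 0.50, 0.18, 0.29} → fail.
TA (methods 1·2): 0.61 vs {0.45, 0.50, 0.44, 0.52} → pass.
ER (methods 1·2): 0.44 vs {0.18, 0.29, 0.44, 0.52} → fail.
2 of 3 fail.

2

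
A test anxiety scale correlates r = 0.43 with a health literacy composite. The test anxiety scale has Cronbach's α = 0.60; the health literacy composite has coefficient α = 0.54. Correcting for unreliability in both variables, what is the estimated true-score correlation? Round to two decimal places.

r_true = r_obs / √(r_xx · r_yy) = 0.43 / √(0.60 × 0.54) = 0.43 / √0.3240 = 0.43 / 0.5692 ≈ 0.76.

0.76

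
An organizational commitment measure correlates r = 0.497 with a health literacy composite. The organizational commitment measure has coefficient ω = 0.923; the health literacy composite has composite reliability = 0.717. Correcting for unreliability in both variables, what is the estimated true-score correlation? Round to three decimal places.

r_true = r_obs / √(r_xx · r_yy) = 0.497 / √(0.923 × 0.717) = 0.497 / √0.661791 = 0.497 / 0.8135 ≈ 0.611.

0.611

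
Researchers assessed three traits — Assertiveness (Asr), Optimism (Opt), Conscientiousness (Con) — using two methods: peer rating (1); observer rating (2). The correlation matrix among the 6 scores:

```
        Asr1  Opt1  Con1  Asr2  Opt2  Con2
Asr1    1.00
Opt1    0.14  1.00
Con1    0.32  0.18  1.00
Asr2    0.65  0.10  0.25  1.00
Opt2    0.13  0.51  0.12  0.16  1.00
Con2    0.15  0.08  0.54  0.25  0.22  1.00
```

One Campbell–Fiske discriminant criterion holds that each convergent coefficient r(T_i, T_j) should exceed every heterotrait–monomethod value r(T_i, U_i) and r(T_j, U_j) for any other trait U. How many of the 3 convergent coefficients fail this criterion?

Convergent coefficients and their comparison sets:
Asr (methods 1·2): 0.65 vs {0.14, 0.16, 0.32, 0.25} → pass.
Opt (methods 1·2): 0.51 vs {0.14, 0.16, 0.18, 0.22} → pass.
Con (methods 1·2): 0.54 vs {0.32, 0.25, 0.18, 0.22} → pass.
0 of 3 fail.

0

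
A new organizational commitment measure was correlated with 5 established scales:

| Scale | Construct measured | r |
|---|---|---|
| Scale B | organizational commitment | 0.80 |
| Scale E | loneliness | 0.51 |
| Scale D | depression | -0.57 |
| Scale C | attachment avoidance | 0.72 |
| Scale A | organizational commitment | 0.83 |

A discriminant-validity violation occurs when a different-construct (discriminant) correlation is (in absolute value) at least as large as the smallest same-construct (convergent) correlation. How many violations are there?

Convergent (same construct = organizational commitment): Scale B, Scale A.
Smallest convergent = 0.80. Discriminant |r|: 0.51, 0.57, 0.72; count ≥ 0.80 → 0.

0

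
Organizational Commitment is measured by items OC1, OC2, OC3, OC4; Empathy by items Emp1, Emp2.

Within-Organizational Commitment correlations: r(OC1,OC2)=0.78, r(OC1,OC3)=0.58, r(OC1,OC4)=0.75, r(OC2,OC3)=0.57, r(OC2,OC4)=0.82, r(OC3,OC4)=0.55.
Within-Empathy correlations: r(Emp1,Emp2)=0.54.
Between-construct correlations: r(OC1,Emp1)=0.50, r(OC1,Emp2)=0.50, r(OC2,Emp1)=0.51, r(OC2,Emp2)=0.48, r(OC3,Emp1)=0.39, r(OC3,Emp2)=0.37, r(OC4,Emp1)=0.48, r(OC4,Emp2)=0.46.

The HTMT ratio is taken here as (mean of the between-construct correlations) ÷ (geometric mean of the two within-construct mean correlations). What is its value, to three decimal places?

0.764

Mean between = 3.69/8 = 0.4613.
Mean within-OC = 4.05/6 = 0.6750; mean within-Emp = 0.54/1 = 0.5400.
Geometric mean = √(0.6750 × 0.5400) = 0.6037.
HTMT = 0.4613 / 0.6037 = 0.764.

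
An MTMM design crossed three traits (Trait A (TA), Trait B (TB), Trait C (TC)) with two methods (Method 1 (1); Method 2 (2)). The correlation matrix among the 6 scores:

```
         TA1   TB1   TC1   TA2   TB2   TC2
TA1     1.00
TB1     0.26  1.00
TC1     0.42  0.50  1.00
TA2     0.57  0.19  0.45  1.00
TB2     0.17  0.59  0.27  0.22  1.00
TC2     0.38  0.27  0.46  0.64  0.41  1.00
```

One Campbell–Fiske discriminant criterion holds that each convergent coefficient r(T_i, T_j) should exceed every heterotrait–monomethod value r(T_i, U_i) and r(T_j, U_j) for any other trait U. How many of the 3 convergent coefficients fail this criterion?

Convergent coefficients and their comparison sets:
TA (methods 1·2): 0.57 vs {0.26, 0.22, 0.42, 0.64} → fail.
TB (methods 1·2): 0.59 vs {0.26, 0.22, 0.50, 0.41} → pass.
TC (methods 1·2): 0.46 vs {0.42, 0.64, 0.50, 0.41} → fail.
2 of 3 fail.

2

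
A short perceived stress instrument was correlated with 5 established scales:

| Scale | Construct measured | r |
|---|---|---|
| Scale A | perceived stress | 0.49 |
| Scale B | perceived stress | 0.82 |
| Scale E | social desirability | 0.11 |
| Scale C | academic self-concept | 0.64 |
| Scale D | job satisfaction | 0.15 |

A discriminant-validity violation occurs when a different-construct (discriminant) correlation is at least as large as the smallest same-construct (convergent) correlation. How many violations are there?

1

Convergent (same construct = perceived stress): Scale A, Scale B.
Smallest convergent = 0.49. Discriminant values: 0.11, 0.64, 0.15; count ≥ 0.49 → 1.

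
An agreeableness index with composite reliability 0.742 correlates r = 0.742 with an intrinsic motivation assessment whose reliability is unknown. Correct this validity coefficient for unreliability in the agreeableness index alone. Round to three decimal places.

Single correction: r_c = r_obs / √r_xx = 0.742 / √0.742 = 0.742 / 0.8614 ≈ 0.861.

0.861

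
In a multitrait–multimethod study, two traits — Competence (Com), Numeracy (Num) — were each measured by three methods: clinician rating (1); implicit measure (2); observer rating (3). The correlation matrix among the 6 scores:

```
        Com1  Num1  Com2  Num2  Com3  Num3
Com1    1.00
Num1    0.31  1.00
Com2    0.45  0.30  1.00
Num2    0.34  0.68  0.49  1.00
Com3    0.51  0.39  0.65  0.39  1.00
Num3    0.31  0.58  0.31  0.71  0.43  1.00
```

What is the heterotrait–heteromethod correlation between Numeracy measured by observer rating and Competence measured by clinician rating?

0.31

Different traits and methods: r(Num3, Com1) = 0.31.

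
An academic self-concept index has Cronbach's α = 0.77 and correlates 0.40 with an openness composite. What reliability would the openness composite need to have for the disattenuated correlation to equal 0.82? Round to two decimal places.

r_true = r_obs / √(r_xx · r_yy) ⇒ 0.82 = 0.40 / √(0.77 · r_yy).
√(0.77 · r_yy) = 0.40 / 0.82 = 0.4878; 0.77 · r_yy = 0.2379; r_yy = 0.2379 / 0.77 ≈ 0.31.

0.31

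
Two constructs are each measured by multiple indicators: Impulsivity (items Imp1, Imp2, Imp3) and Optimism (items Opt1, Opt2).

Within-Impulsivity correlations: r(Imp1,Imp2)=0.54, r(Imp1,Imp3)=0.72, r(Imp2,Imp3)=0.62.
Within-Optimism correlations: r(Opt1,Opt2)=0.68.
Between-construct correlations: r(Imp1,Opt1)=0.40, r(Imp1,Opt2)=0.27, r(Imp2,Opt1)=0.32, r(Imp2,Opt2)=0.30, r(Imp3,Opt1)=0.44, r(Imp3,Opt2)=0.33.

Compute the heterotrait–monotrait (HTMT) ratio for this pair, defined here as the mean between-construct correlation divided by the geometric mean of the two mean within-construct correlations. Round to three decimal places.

Between-construct mean = 2.06/6 = 0.3433.
Mean within-Imp = 1.88/3 = 0.6267; mean within-Opt = 0.68/1 = 0.6800.
Geometric mean = √(0.6267 × 0.6800) = 0.6528.
HTMT = 0.3433 / 0.6528 = 0.526.

0.526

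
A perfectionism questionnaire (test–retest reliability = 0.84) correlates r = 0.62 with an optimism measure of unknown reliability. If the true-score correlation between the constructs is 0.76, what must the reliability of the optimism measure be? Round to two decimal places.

0.79

r_true = r_obs / √(r_xx · r_yy) ⇒ 0.76 = 0.62 / √(0.84 · r_yy).
√(0.84 · r_yy) = 0.62 / 0.76 = 0.8158; 0.84 · r_yy = 0.6655; r_yy = 0.6655 / 0.84 ≈ 0.79.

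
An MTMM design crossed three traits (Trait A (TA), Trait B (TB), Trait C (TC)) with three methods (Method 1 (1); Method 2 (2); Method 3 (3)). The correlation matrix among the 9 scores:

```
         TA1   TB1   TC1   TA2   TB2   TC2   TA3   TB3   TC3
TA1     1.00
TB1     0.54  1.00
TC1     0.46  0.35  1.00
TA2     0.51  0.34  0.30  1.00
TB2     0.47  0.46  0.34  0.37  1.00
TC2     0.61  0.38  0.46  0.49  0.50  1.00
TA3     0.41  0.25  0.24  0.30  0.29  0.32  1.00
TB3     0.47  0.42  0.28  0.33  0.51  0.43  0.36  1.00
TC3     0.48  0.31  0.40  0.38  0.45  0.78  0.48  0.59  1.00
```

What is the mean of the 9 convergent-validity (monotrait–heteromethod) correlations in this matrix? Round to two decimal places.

0.47

Convergent values: 0.51, 0.41, 0.30, 0.46, 0.42, 0.51, 0.46, 0.40, 0.78; mean = 4.25/9 = 0.47.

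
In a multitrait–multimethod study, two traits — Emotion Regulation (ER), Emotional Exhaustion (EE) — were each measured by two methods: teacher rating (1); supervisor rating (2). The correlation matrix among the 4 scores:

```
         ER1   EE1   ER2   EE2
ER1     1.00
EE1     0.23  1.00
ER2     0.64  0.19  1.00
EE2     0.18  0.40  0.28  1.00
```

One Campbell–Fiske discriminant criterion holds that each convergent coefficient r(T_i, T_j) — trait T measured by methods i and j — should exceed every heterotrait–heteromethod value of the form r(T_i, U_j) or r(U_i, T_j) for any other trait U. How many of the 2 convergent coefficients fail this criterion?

Checking each validity diagonal entry against its comparison values:
ER (methods 1·2): 0.64 vs {0.18, 0.19} → pass.
EE (methods 1·2): 0.40 vs {0.19, 0.18} → pass.
0 of 2 fail.

0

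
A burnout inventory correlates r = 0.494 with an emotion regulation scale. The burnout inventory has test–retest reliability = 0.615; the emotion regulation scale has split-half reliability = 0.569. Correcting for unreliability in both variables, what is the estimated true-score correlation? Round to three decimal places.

0.835

r_true = r_obs / √(r_xx · r_yy) = 0.494 / √(0.615 × 0.569) = 0.494 / √0.349935 = 0.494 / 0.5916 ≈ 0.835.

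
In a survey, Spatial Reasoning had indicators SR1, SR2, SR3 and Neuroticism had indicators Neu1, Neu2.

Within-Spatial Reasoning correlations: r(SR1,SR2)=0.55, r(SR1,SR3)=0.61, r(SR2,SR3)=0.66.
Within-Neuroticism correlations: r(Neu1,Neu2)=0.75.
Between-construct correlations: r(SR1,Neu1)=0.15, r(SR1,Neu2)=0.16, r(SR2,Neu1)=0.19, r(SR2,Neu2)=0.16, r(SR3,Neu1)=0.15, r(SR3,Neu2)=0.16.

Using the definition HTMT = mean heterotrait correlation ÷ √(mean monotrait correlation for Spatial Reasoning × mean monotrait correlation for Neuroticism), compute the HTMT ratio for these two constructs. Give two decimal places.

Mean between = 0.97/6 = 0.1617.
Mean within-SR = 1.82/3 = 0.6067; mean within-Neu = 0.75/1 = 0.7500.
Geometric mean = √(0.6067 × 0.7500) = 0.6746.
HTMT = 0.1617 / 0.6746 = 0.24.

0.24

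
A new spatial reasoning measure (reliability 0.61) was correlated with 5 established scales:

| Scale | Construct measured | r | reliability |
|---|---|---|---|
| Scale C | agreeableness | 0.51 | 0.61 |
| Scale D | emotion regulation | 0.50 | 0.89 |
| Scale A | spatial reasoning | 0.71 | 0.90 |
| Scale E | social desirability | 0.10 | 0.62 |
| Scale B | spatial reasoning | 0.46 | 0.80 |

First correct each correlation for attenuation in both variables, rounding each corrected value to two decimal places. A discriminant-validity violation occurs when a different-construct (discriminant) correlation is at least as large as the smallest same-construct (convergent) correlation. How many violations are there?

Disattenuated r (r / √(r_scale · r_new)):
  Scale C (disc): 0.51 / √(0.61·0.61) = 0.84
  Scale D (disc): 0.50 / √(0.89·0.61) = 0.68
  Scale A (conv): 0.71 / √(0.90·0.61) = 0.96
  Scale E (disc): 0.10 / √(0.62·0.61) = 0.16
  Scale B (conv): 0.46 / √(0.80·0.61) = 0.66
Smallest convergent = 0.66. Discriminant values: 0.84, 0.68, 0.16; count ≥ 0.66 → 2.

2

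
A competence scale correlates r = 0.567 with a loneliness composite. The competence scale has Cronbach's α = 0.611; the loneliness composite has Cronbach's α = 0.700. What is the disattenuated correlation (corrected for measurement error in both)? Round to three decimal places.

r_true = r_obs / √(r_xx · r_yy) = 0.567 / √(0.611 × 0.700) = 0.567 / √0.427700 = 0.567 / 0.6540 ≈ 0.867.

0.867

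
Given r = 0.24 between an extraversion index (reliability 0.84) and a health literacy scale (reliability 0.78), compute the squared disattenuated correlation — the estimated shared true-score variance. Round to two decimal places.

0.09

Disattenuated r = 0.24 / √(0.84 × 0.78) = 0.24 / 0.8094 = 0.2965.
Shared true-score variance = 0.2965² = 0.0879 ≈ 0.09.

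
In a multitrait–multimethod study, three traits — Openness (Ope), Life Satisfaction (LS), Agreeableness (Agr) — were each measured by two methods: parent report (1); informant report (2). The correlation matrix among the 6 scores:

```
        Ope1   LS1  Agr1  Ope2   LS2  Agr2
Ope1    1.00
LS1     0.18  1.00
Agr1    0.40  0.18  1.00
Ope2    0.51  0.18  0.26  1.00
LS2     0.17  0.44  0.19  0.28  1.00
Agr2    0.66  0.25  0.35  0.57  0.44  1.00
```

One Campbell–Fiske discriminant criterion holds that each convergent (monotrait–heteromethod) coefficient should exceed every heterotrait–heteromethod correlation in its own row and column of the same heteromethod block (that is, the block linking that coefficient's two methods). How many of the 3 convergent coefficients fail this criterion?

Each convergent coefficient versus the relevant comparison correlations:
Ope (methods 1·2): 0.51 vs {0.17, 0.18, 0.66, 0.26} → fail.
LS (methods 1·2): 0.44 vs {0.18, 0.17, 0.25, 0.19} → pass.
Agr (methods 1·2): 0.35 vs {0.26, 0.66, 0.19, 0.25} → fail.
2 of 3 fail.

2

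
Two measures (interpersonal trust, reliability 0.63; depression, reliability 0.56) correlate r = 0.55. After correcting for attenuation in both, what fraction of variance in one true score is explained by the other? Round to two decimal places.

0.86

Disattenuated r = 0.55 / √(0.63 × 0.56) = 0.55 / 0.5940 = 0.9259.
Shared true-score variance = 0.9259² = 0.8573 ≈ 0.86.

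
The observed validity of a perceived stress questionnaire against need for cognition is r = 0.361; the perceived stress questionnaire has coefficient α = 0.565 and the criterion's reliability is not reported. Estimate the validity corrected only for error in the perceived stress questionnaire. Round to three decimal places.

Single correction: r_c = r_obs / √r_xx = 0.361 / √0.565 = 0.361 / 0.7517 ≈ 0.480.

0.480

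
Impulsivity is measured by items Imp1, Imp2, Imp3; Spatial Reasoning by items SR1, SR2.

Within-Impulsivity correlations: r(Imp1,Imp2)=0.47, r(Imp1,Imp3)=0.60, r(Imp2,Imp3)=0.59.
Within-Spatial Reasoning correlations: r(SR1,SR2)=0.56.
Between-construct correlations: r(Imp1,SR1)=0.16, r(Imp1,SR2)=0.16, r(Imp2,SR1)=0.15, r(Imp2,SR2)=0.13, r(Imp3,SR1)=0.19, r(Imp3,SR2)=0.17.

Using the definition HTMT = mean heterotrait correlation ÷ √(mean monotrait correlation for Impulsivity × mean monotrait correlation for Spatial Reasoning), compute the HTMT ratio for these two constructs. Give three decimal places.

Mean heterotrait r = 0.96/6 = 0.1600.
Mean within-Imp = 1.66/3 = 0.5533; mean within-SR = 0.56/1 = 0.5600.
Geometric mean = √(0.5533 × 0.5600) = 0.5566.
HTMT = 0.1600 / 0.5566 = 0.287.

0.287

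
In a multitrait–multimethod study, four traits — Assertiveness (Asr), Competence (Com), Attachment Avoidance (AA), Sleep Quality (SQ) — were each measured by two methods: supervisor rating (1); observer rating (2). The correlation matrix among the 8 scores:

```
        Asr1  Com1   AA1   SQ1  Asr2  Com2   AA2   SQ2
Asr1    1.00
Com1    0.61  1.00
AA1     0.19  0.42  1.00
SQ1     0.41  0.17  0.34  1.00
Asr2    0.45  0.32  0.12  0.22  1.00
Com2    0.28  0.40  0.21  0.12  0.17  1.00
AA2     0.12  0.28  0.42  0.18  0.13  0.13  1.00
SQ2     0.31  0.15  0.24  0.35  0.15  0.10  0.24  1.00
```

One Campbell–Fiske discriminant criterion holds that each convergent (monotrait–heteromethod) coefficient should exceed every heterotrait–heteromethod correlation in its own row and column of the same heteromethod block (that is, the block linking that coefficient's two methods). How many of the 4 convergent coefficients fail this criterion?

0

Each convergent coefficient versus the relevant comparison correlations:
Asr (methods 1·2): 0.45 vs {0.28, 0.32, 0.12, 0.12, 0.31, 0.22} → pass.
Com (methods 1·2): 0.40 vs {0.32, 0.28, 0.28, 0.21, 0.15, 0.12} → pass.
AA (methods 1·2): 0.42 vs {0.12, 0.12, 0.21, 0.28, 0.24, 0.18} → pass.
SQ (methods 1·2): 0.35 vs {0.22, 0.31, 0.12, 0.15, 0.18, 0.24} → pass.
0 of 4 fail.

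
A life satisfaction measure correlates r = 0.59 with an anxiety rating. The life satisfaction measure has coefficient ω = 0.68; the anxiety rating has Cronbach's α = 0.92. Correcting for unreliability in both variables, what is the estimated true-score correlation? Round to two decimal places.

0.75

r_true = r_obs / √(r_xx · r_yy) = 0.59 / √(0.68 × 0.92) = 0.59 / √0.6256 = 0.59 / 0.7909 ≈ 0.75.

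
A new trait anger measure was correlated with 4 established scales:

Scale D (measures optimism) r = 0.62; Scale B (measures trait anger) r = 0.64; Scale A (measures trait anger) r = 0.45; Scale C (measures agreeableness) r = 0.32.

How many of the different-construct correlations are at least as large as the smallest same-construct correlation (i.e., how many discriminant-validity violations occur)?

Convergent (same construct = trait anger): Scale B, Scale A.
Smallest convergent = 0.45. Discriminant values: 0.62, 0.32; count ≥ 0.45 → 1.

1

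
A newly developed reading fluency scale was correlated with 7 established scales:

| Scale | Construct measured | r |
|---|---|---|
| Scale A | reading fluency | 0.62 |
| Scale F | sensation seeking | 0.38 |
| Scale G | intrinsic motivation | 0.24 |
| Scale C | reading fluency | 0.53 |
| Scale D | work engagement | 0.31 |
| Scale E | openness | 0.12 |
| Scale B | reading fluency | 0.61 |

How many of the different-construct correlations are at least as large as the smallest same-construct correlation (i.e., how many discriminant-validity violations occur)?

Convergent (same construct = reading fluency): Scale A, Scale C, Scale B.
Smallest convergent = 0.53. Discriminant values: 0.38, 0.24, 0.31, 0.12; count ≥ 0.53 → 0.

0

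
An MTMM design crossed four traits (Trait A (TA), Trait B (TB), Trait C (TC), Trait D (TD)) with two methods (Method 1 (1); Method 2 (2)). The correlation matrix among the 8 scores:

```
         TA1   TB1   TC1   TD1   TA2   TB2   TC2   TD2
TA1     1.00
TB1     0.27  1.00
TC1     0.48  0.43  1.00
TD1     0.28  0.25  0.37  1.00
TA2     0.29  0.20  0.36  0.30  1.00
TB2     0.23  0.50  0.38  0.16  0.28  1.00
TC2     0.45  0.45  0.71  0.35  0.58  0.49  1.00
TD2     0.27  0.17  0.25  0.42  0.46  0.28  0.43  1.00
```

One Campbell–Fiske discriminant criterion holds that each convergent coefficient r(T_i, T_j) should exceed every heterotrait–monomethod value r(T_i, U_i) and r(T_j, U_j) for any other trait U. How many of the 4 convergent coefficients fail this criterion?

Convergent coefficients and their comparison sets:
TA (methods 1·2): 0.29 vs {0.27, 0.28, 0.48, 0.58, 0.28, 0.46} → fail.
TB (methods 1·2): 0.50 vs {0.27, 0.28, 0.43, 0.49, 0.25, 0.28} → pass.
TC (methods 1·2): 0.71 vs {0.48, 0.58, 0.43, 0.49, 0.37, 0.43} → pass.
TD (methods 1·2): 0.42 vs {0.28, 0.46, 0.25, 0.28, 0.37, 0.43} → fail.
2 of 4 fail.

2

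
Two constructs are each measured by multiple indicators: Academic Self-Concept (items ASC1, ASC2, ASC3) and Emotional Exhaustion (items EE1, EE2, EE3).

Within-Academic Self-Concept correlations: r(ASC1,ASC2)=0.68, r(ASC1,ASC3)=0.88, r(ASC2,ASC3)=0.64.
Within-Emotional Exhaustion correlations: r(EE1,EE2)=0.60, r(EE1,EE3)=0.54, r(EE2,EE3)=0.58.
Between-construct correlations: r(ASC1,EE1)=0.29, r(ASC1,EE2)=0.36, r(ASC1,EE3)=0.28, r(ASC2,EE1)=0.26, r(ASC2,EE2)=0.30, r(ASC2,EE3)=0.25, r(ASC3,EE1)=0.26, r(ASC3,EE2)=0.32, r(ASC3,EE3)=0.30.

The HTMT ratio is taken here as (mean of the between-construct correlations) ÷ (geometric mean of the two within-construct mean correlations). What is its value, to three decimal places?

0.449

Mean heterotrait r = 2.62/9 = 0.2911.
Mean within-ASC = 2.20/3 = 0.7333; mean within-EE = 1.72/3 = 0.5733.
Geometric mean = √(0.7333 × 0.5733) = 0.6484.
HTMT = 0.2911 / 0.6484 = 0.449.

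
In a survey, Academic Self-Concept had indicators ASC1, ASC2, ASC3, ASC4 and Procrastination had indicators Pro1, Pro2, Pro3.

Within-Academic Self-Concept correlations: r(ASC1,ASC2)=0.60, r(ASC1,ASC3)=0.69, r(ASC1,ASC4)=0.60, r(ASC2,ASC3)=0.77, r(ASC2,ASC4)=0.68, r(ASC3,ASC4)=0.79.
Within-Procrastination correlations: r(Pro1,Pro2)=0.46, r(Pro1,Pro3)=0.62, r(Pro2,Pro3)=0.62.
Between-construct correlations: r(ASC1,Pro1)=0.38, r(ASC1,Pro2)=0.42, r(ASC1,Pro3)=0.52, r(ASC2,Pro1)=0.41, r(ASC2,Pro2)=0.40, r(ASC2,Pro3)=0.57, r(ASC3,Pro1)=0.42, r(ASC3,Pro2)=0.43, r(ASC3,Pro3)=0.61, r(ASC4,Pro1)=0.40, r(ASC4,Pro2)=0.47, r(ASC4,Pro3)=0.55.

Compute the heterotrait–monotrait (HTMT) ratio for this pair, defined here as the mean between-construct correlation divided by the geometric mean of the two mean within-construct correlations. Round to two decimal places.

Mean heterotrait r = 5.58/12 = 0.4650.
Mean within-ASC = 4.13/6 = 0.6883; mean within-Pro = 1.70/3 = 0.5667.
Geometric mean = √(0.6883 × 0.5667) = 0.6245.
HTMT = 0.4650 / 0.6245 = 0.74.

0.74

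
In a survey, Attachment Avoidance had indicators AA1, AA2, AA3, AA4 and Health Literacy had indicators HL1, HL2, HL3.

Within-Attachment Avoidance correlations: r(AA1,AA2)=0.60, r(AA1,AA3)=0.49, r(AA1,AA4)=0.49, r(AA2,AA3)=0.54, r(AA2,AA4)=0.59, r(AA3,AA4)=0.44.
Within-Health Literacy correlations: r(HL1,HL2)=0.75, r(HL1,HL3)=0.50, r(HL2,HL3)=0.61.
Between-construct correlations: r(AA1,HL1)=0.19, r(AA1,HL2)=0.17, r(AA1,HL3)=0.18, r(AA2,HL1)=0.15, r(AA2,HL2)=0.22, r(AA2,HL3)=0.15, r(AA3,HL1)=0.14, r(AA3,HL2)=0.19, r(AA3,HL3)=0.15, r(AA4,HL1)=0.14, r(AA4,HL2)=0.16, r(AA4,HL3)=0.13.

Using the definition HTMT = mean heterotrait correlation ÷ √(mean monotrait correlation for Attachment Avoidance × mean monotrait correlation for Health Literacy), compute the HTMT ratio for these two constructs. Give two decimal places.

0.29

Mean between = 1.97/12 = 0.1642.
Mean within-AA = 3.15/6 = 0.5250; mean within-HL = 1.86/3 = 0.6200.
Geometric mean = √(0.5250 × 0.6200) = 0.5705.
HTMT = 0.1642 / 0.5705 = 0.29.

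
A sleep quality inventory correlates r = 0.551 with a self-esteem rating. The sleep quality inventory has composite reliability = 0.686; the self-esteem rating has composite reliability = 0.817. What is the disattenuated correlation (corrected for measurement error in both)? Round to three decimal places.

0.736

r_true = r_obs / √(r_xx · r_yy) = 0.551 / √(0.686 × 0.817) = 0.551 / √0.560462 = 0.551 / 0.7486 ≈ 0.736.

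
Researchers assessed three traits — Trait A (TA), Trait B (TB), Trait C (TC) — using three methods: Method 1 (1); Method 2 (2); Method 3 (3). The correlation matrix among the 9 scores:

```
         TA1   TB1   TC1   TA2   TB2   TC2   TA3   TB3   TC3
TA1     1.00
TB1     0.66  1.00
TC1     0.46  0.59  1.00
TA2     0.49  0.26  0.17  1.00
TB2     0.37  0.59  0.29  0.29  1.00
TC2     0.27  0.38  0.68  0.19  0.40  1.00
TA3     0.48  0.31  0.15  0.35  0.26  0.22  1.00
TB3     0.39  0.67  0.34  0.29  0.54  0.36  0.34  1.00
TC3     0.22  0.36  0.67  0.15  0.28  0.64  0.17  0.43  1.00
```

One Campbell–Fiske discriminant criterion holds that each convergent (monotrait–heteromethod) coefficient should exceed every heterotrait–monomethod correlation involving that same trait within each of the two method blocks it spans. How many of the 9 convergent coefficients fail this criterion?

Checking each validity diagonal entry against its comparison values:
TA (methods 1·2): 0.49 vs {0.66, 0.29, 0.46, 0.19} → fail.
TA (methods 1·3): 0.48 vs {0.66, 0.34, 0.46, 0.17} → fail.
TA (methods 2·3): 0.35 vs {0.29, 0.34, 0.19, 0.17} → pass.
TB (methods 1·2): 0.59 vs {0.66, 0.29, 0.59, 0.40} → fail.
TB (methods 1·3): 0.67 vs {0.66, 0.34, 0.59, 0.43} → pass.
TB (methods 2·3): 0.54 vs {0.29, 0.34, 0.40, 0.43} → pass.
TC (methods 1·2): 0.68 vs {0.46, 0.19, 0.59, 0.40} → pass.
TC (methods 1·3): 0.67 vs {0.46, 0.17, 0.59, 0.43} → pass.
TC (methods 2·3): 0.64 vs {0.19, 0.17, 0.40, 0.43} → pass.
3 of 9 fail.

3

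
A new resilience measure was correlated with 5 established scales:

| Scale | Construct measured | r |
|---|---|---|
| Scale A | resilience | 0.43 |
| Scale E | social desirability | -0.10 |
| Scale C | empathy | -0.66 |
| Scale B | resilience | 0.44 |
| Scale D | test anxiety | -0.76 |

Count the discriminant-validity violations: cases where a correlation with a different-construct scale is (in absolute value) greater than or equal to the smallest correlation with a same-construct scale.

2

Convergent (same construct = resilience): Scale A, Scale B.
Smallest convergent = 0.43. Discriminant |r|: 0.10, 0.66, 0.76; count ≥ 0.43 → 2.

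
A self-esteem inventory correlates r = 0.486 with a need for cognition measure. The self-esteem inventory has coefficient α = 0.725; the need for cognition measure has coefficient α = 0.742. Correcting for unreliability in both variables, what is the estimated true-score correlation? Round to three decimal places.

0.663

r_true = r_obs / √(r_xx · r_yy) = 0.486 / √(0.725 × 0.742) = 0.486 / √0.537950 = 0.486 / 0.7335 ≈ 0.663.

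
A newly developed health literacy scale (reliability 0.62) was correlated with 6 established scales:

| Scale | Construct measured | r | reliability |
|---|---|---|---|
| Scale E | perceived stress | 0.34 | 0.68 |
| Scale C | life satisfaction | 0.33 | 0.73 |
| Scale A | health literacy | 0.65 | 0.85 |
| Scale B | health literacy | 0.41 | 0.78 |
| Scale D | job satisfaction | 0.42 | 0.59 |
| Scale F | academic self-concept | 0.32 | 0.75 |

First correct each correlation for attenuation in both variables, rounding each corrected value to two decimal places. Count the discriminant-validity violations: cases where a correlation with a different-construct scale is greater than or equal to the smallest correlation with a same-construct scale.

Disattenuated r (r / √(r_scale · r_new)):
  Scale E (disc): 0.34 / √(0.68·0.62) = 0.52
  Scale C (disc): 0.33 / √(0.73·0.62) = 0.49
  Scale A (conv): 0.65 / √(0.85·0.62) = 0.90
  Scale B (conv): 0.41 / √(0.78·0.62) = 0.59
  Scale D (disc): 0.42 / √(0.59·0.62) = 0.69
  Scale F (disc): 0.32 / √(0.75·0.62) = 0.47
Smallest convergent = 0.59. Discriminant values: 0.52, 0.49, 0.69, 0.47; count ≥ 0.59 → 1.

1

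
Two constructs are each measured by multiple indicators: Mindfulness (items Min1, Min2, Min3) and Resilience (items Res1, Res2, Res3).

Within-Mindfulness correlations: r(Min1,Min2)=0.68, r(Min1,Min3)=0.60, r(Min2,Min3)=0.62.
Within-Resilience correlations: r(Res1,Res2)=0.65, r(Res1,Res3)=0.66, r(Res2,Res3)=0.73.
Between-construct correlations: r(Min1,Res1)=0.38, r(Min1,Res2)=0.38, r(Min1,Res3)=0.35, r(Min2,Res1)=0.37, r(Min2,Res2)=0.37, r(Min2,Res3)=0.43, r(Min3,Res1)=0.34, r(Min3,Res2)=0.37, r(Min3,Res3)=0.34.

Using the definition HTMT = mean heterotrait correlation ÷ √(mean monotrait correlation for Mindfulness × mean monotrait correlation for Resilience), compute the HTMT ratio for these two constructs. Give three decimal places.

Between-construct mean = 3.33/9 = 0.3700.
Mean within-Min = 1.90/3 = 0.6333; mean within-Res = 2.04/3 = 0.6800.
Geometric mean = √(0.6333 × 0.6800) = 0.6562.
HTMT = 0.3700 / 0.6562 = 0.564.

0.564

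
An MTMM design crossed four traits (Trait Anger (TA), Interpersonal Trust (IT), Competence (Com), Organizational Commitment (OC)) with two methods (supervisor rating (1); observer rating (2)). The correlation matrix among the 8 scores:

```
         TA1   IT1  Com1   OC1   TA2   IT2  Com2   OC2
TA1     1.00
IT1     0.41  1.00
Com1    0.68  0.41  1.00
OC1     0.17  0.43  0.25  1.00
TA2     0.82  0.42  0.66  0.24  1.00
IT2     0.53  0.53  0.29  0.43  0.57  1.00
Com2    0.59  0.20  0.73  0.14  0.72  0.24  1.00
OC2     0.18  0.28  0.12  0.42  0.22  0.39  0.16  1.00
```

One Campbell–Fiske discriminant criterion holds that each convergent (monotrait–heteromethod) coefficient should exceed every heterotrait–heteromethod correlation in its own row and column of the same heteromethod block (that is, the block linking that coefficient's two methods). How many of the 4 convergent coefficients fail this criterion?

Checking each validity diagonal entry against its comparison values:
TA (methods 1·2): 0.82 vs {0.53, 0.42, 0.59, 0.66, 0.18, 0.24} → pass.
IT (methods 1·2): 0.53 vs {0.42, 0.53, 0.20, 0.29, 0.28, 0.43} → fail.
Com (methods 1·2): 0.73 vs {0.66, 0.59, 0.29, 0.20, 0.12, 0.14} → pass.
OC (methods 1·2): 0.42 vs {0.24, 0.18, 0.43, 0.28, 0.14, 0.12} → fail.
2 of 4 fail.

2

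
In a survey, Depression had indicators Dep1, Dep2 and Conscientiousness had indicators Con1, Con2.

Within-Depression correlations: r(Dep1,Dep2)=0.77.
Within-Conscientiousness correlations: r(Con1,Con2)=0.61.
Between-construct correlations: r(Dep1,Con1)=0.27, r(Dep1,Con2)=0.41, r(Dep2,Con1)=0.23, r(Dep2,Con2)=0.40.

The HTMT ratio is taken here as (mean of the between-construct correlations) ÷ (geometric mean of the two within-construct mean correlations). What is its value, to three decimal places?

0.478

Mean between = 1.31/4 = 0.3275.
Mean within-Dep = 0.77/1 = 0.7700; mean within-Con = 0.61/1 = 0.6100.
Geometric mean = √(0.7700 × 0.6100) = 0.6853.
HTMT = 0.3275 / 0.6853 = 0.478.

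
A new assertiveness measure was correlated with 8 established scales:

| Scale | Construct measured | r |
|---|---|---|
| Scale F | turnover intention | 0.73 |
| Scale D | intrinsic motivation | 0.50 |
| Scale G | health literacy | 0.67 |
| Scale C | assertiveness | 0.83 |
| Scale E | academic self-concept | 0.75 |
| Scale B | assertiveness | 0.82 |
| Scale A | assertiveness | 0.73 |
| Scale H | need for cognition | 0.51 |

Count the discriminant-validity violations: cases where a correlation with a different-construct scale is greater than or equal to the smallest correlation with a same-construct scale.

Convergent (same construct = assertiveness): Scale C, Scale B, Scale A.
Smallest convergent = 0.73. Discriminant values: 0.73, 0.50, 0.67, 0.75, 0.51; count ≥ 0.73 → 2.

2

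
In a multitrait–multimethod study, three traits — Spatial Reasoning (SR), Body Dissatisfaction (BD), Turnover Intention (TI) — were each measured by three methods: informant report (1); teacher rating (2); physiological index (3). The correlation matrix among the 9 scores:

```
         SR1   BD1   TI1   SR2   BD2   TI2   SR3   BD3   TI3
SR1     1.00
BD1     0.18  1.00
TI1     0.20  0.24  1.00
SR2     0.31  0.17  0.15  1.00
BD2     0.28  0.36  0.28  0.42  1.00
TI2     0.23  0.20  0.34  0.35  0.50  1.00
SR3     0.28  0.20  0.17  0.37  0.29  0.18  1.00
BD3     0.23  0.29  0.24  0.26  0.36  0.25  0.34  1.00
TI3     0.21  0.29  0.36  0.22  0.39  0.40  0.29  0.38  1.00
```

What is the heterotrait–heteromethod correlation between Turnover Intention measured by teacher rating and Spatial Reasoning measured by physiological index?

Different traits and methods: r(TI2, SR3) = 0.18.

0.18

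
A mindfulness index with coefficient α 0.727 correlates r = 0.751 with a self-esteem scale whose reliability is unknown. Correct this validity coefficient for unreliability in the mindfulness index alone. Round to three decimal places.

Single correction: r_c = r_obs / √r_xx = 0.751 / √0.727 = 0.751 / 0.8526 ≈ 0.881.

0.881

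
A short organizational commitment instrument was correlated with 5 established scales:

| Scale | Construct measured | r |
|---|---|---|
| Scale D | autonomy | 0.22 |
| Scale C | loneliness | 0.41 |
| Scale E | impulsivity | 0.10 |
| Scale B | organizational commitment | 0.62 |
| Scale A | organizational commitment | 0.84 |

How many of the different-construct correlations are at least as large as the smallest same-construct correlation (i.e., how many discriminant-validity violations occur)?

Convergent (same construct = organizational commitment): Scale B, Scale A.
Smallest convergent = 0.62. Discriminant values: 0.22, 0.41, 0.10; count ≥ 0.62 → 0.

0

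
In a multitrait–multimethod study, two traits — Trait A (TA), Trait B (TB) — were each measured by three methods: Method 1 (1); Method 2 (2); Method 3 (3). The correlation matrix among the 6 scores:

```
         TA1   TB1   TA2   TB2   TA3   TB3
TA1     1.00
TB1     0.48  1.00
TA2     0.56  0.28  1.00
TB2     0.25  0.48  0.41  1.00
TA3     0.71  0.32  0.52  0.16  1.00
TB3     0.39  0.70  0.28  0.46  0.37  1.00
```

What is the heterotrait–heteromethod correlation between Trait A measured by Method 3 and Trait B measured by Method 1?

Different traits and methods: r(TA3, TB1) = 0.32.

0.32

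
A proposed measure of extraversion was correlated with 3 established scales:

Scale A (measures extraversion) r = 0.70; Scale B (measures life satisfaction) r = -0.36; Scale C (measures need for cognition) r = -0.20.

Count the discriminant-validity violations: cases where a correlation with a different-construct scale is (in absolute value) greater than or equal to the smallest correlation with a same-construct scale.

0

Convergent (same construct = extraversion): Scale A.
Smallest convergent = 0.70. Discriminant |r|: 0.36, 0.20; count ≥ 0.70 → 0.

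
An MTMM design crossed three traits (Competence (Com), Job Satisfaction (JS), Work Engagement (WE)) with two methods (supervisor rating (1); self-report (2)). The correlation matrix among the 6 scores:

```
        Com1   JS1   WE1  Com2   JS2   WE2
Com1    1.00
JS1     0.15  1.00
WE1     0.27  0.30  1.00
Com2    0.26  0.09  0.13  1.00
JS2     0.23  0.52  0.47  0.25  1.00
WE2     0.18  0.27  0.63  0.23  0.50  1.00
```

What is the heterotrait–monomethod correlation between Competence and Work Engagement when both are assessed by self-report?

Different traits, same method: r(Com2, WE2) = 0.23.

0.23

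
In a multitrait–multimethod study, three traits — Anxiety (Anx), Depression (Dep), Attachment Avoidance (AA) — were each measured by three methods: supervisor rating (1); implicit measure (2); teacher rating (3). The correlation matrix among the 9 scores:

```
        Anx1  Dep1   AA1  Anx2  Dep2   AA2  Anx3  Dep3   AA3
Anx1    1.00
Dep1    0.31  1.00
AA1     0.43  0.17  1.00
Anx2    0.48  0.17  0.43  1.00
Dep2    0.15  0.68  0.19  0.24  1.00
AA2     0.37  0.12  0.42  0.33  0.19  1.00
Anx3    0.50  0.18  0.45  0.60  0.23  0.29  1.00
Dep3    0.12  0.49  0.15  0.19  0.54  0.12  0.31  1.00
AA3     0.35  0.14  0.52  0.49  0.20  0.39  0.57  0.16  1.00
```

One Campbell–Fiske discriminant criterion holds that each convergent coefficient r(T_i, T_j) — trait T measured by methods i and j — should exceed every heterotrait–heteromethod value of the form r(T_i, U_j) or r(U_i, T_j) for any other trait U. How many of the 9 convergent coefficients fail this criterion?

2

Checking each validity diagonal entry against its comparison values:
Anx (methods 1·2): 0.48 vs {0.15, 0.17, 0.37, 0.43} → pass.
Anx (methods 1·3): 0.50 vs {0.12, 0.18, 0.35, 0.45} → pass.
Anx (methods 2·3): 0.60 vs {0.19, 0.23, 0.49, 0.29} → pass.
Dep (methods 1·2): 0.68 vs {0.17, 0.15, 0.12, 0.19} → pass.
Dep (methods 1·3): 0.49 vs {0.18, 0.12, 0.14, 0.15} → pass.
Dep (methods 2·3): 0.54 vs {0.23, 0.19, 0.20, 0.12} → pass.
AA (methods 1·2): 0.42 vs {0.43, 0.37, 0.19, 0.12} → fail.
AA (methods 1·3): 0.52 vs {0.45, 0.35, 0.15, 0.14} → pass.
AA (methods 2·3): 0.39 vs {0.29, 0.49, 0.12, 0.20} → fail.
2 of 9 fail.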